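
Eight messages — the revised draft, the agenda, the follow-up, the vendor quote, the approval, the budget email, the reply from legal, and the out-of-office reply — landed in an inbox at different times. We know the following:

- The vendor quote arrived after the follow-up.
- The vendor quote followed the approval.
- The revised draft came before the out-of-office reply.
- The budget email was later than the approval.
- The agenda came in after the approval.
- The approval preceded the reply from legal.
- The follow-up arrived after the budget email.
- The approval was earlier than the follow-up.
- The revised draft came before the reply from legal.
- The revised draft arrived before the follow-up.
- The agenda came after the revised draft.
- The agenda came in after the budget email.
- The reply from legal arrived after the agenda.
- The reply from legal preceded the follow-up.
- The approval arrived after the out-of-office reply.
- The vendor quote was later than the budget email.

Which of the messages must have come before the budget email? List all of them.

Directly stated before the budget email: the approval.
The out-of-office reply reaches the budget email via the out-of-office reply → the approval → the budget email.
The revised draft reaches the budget email via the revised draft → the out-of-office reply → the approval → the budget email.

the approval, the out-of-office reply, the revised draft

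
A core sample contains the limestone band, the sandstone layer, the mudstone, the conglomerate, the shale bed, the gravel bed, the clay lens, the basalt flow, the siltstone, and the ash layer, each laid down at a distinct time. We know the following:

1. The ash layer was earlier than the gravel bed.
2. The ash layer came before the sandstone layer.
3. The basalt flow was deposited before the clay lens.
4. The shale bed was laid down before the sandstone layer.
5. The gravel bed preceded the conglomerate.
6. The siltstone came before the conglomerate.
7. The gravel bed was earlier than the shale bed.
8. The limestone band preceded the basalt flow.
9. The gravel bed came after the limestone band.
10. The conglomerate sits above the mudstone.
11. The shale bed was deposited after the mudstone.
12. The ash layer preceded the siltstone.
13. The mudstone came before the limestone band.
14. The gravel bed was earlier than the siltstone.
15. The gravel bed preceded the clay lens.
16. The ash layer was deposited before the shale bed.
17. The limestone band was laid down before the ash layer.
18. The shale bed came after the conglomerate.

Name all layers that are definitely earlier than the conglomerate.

the ash layer, the gravel bed, the limestone band, the mudstone, the siltstone

Directly stated before the conglomerate: the gravel bed, the mudstone, and the siltstone.
The ash layer reaches the conglomerate via the ash layer → the gravel bed → the conglomerate.
The limestone band reaches the conglomerate via the limestone band → the gravel bed → the conglomerate.
No chain forces the shale bed (or any of the others) ahead of the conglomerate.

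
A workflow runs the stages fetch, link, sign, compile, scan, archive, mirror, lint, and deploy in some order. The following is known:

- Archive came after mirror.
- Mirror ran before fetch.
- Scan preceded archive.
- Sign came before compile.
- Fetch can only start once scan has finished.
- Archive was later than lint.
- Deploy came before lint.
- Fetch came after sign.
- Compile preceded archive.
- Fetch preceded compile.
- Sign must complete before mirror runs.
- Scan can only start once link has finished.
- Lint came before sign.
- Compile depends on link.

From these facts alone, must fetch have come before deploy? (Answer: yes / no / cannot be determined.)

Tracing the constraints gives deploy → lint → sign → fetch, so deploy must come before fetch.
That means fetch cannot be before deploy.

no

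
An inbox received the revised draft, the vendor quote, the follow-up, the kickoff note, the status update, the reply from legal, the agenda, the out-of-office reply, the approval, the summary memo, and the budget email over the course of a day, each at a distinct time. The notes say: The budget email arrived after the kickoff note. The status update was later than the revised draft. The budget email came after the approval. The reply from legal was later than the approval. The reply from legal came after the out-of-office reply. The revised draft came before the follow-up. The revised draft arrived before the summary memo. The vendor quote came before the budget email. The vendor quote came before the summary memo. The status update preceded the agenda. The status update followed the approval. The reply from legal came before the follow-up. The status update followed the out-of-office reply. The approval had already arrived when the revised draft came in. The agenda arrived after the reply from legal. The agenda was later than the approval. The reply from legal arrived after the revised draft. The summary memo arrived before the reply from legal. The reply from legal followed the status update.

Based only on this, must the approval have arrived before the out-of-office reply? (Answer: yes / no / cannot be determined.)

cannot be determined

No chain of stated constraints runs from the approval to the out-of-office reply, and none runs from the out-of-office reply to the approval either.
So the relative order of the approval and the out-of-office reply is not fixed by the given facts.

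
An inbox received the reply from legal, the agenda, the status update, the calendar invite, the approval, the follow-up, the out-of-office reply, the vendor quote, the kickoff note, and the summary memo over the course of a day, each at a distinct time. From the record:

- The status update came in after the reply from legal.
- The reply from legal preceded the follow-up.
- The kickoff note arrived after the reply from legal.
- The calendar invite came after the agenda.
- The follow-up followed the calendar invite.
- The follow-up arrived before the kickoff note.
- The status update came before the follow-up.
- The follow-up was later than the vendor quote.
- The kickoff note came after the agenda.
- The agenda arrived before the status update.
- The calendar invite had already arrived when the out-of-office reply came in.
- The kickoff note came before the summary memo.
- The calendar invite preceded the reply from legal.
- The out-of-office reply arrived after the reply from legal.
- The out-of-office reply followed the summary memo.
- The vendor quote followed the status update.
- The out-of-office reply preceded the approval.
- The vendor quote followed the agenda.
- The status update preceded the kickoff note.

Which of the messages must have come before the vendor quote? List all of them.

the agenda, the calendar invite, the reply from legal, the status update

Directly stated before the vendor quote: the agenda and the status update.
The calendar invite reaches the vendor quote via the calendar invite → the reply from legal → the status update → the vendor quote.
The reply from legal reaches the vendor quote via the reply from legal → the status update → the vendor quote.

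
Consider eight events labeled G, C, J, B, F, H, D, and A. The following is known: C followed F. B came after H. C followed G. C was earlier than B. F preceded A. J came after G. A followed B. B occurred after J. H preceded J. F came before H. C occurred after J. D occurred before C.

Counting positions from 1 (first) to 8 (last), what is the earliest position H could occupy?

2

F must come before H — 1 forced predecessor.
Nothing else is forced ahead of H, so its earliest slot is position 1 + 1 = 2.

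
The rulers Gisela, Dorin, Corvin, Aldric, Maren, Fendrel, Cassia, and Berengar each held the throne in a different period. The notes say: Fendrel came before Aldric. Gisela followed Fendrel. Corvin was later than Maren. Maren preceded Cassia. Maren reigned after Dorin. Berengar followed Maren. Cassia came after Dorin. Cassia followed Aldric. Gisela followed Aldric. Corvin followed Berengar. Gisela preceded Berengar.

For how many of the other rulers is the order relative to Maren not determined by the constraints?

Forced before Maren: Dorin; forced after Maren: Berengar, Cassia, and Corvin.
That leaves Aldric, Fendrel, and Gisela with no forced order relative to Maren — 3.

3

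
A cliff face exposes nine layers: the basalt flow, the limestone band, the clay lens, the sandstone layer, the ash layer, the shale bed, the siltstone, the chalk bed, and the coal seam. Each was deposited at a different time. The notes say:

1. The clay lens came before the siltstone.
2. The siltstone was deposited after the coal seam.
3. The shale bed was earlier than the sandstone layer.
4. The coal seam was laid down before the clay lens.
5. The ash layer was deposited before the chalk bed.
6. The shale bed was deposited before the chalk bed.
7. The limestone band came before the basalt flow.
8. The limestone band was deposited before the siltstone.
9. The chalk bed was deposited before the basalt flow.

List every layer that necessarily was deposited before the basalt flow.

Directly stated before the basalt flow: the chalk bed and the limestone band.
The ash layer reaches the basalt flow via the ash layer → the chalk bed → the basalt flow.
The shale bed reaches the basalt flow via the shale bed → the chalk bed → the basalt flow.

the ash layer, the chalk bed, the limestone band, the shale bed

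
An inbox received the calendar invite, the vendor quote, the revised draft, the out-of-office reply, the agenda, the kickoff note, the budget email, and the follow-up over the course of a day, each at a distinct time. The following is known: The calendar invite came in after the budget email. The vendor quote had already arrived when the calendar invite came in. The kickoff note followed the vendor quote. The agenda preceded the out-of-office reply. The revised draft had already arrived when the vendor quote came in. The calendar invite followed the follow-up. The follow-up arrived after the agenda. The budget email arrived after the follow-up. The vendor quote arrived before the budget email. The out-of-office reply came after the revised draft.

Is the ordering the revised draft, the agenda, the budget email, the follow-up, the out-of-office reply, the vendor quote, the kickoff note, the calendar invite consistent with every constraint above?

no

The constraints require the vendor quote before the budget email, but in the proposed sequence the budget email appears ahead of the vendor quote. That one violation is enough.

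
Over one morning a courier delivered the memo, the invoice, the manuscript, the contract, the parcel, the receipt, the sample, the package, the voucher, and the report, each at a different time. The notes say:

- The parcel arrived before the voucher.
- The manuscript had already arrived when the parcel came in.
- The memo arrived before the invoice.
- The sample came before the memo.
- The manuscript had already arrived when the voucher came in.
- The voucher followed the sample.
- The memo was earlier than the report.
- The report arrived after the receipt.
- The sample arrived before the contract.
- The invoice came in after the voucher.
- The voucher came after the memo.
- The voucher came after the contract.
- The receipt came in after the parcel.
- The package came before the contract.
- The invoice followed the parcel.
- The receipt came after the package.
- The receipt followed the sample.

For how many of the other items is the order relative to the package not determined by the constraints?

Forced after the package: the contract, the invoice, the receipt, the report, and the voucher.
That leaves the manuscript, the memo, the parcel, and the sample with no forced order relative to the package — 4.

4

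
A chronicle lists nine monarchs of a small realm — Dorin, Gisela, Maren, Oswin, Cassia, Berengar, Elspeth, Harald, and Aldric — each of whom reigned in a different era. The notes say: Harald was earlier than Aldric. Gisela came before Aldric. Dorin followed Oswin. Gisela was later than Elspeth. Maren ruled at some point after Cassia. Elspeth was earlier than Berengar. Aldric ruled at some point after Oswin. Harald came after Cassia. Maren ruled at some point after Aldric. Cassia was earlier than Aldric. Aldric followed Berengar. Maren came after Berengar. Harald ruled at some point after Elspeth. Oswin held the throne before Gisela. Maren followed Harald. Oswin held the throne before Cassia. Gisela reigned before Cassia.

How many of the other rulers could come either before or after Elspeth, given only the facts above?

Forced after Elspeth: Aldric, Berengar, Cassia, Gisela, Harald, and Maren.
That leaves Dorin and Oswin with no forced order relative to Elspeth — 2.

2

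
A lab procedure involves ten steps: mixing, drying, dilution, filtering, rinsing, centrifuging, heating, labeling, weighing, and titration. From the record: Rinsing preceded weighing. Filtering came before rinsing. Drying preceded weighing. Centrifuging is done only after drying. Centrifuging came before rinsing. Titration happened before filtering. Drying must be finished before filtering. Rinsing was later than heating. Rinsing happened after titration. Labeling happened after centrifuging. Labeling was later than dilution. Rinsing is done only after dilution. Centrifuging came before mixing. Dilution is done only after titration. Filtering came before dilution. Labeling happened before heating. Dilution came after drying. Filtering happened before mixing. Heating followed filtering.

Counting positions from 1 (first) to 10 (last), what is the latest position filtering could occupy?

4

Filtering must come before dilution, heating, labeling, mixing, rinsing, and weighing — 6 steps forced after it.
Everything else can be placed before filtering in some valid order, so filtering can sit as late as position 10 − 6 = 4.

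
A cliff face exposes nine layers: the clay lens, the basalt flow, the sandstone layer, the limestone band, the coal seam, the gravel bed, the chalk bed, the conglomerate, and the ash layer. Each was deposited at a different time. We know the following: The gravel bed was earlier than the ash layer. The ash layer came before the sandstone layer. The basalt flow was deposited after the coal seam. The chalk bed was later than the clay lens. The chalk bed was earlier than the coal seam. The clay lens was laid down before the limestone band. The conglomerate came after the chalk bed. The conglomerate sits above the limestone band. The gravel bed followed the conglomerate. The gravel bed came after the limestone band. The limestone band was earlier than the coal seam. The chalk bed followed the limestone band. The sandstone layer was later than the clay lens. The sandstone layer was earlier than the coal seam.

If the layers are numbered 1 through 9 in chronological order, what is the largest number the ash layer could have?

6

The ash layer must come before the basalt flow, the coal seam, and the sandstone layer — 3 layers forced after it.
Everything else can be placed before the ash layer in some valid order, so the ash layer can sit as late as position 9 − 3 = 6.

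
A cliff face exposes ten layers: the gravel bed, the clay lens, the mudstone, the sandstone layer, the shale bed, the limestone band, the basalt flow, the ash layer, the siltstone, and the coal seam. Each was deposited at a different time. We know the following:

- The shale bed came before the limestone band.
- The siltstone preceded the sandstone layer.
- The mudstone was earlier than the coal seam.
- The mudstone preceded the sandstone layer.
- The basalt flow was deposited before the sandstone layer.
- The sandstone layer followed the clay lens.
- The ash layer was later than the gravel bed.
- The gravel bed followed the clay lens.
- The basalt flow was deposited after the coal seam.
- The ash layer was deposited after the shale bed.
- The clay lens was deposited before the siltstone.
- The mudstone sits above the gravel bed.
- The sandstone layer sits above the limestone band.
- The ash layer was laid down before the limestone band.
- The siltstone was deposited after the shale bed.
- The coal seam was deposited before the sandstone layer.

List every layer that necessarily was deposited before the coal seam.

the clay lens, the gravel bed, the mudstone

Directly stated before the coal seam: the mudstone.
The clay lens reaches the coal seam via the clay lens → the gravel bed → the mudstone → the coal seam.
The gravel bed reaches the coal seam via the gravel bed → the mudstone → the coal seam.
No chain forces the shale bed (or any of the others) ahead of the coal seam.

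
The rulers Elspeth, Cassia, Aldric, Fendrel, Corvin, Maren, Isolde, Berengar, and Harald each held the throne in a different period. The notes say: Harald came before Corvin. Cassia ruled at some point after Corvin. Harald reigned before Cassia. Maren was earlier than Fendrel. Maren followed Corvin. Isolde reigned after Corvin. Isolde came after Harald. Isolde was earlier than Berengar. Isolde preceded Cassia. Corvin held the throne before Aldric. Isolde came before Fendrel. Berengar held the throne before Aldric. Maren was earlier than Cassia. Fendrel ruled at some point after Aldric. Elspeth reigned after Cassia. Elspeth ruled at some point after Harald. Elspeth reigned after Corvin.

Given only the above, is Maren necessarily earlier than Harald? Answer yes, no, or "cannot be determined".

Tracing the constraints gives Harald → Corvin → Maren, so Harald must come before Maren.
That means Maren cannot be before Harald.

no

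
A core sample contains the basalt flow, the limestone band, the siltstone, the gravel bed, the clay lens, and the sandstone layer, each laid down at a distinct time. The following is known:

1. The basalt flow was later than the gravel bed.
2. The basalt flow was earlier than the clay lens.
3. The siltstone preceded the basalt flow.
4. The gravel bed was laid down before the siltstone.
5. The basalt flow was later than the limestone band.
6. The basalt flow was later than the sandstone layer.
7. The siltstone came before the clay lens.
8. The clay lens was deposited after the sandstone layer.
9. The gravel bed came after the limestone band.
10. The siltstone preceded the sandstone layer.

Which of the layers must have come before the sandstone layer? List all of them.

Directly stated before the sandstone layer: the siltstone.
The gravel bed reaches the sandstone layer via the gravel bed → the siltstone → the sandstone layer.
The limestone band reaches the sandstone layer via the limestone band → the gravel bed → the siltstone → the sandstone layer.
No chain forces the clay lens (or any of the others) ahead of the sandstone layer.

the gravel bed, the limestone band, the siltstone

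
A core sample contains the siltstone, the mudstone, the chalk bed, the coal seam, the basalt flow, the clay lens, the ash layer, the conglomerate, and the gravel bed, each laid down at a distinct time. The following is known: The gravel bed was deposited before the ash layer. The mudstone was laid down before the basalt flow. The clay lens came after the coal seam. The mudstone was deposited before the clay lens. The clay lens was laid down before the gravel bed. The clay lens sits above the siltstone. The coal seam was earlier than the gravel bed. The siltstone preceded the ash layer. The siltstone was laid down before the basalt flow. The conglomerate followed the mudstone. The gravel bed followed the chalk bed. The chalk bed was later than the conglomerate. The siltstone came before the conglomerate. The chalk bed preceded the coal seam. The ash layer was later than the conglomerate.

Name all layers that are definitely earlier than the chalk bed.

Directly stated before the chalk bed: the conglomerate.
The mudstone reaches the chalk bed via the mudstone → the conglomerate → the chalk bed.
The siltstone reaches the chalk bed via the siltstone → the conglomerate → the chalk bed.

the conglomerate, the mudstone, the siltstone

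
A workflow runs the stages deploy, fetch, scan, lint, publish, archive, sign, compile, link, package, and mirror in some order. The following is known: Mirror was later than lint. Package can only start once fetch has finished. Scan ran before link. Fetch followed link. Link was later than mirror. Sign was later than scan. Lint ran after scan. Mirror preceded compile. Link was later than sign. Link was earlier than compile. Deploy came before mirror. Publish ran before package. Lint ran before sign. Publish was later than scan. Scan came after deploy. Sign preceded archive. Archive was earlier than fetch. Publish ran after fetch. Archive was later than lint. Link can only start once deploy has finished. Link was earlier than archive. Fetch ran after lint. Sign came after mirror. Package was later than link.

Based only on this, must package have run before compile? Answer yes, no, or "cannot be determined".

No chain of stated constraints runs from package to compile, and none runs from compile to package either.
So the relative order of package and compile is not fixed by the given facts.

cannot be determined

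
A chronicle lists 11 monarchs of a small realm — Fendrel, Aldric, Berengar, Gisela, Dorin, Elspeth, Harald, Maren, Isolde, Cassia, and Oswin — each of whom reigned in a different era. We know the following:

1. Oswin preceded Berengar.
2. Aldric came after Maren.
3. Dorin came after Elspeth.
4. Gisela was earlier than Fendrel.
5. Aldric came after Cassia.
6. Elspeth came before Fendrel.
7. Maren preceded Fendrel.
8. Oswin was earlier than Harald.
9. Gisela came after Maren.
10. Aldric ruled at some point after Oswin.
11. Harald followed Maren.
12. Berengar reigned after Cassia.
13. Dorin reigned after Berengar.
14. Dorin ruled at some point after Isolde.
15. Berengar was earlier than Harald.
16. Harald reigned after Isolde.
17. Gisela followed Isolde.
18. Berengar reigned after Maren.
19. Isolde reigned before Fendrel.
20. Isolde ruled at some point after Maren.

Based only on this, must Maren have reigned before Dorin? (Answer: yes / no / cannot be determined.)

Chain the constraints: Maren → Isolde → Dorin. Each link is directly stated, so Maren comes before Dorin.

yes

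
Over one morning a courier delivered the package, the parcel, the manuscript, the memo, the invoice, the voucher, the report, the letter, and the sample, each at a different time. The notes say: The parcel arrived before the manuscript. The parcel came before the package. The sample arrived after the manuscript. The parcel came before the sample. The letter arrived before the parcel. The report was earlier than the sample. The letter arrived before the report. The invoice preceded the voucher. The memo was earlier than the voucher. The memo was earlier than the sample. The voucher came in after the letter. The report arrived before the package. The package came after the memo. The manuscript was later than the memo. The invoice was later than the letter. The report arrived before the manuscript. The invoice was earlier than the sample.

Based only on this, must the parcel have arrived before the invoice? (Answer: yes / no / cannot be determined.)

cannot be determined

No chain of stated constraints runs from the parcel to the invoice, and none runs from the invoice to the parcel either.
So the relative order of the parcel and the invoice is not fixed by the given facts.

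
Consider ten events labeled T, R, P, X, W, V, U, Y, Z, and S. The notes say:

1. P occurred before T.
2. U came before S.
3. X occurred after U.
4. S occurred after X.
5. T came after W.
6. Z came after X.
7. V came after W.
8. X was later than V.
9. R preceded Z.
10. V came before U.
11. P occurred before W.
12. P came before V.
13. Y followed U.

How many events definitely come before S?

Directly stated before S: U and X.
P reaches S via P → V → X → S.
V reaches S via V → X → S.
W reaches S via W → V → X → S.
No chain forces Z (or any of the others) ahead of S.
That's P, U, V, W, and X — 5 in all.

5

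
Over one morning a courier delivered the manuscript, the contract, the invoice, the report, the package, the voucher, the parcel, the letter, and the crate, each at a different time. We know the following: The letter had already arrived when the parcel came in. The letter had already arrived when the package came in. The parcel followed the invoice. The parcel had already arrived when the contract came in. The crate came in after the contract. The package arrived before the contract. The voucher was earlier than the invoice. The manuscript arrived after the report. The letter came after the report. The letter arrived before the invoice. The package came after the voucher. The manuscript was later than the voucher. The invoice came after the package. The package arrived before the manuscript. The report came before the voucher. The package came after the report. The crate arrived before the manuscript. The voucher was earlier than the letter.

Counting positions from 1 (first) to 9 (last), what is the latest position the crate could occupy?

8

The crate must come before the manuscript — 1 item forced after it.
Everything else can be placed before the crate in some valid order, so the crate can sit as late as position 9 − 1 = 8.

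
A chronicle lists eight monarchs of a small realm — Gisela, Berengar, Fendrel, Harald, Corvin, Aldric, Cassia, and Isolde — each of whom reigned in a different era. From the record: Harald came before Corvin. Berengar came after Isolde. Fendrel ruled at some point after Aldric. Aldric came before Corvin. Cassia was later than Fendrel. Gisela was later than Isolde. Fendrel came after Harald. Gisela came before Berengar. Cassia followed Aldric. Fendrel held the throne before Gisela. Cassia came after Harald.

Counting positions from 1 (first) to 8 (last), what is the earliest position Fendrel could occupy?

Aldric and Harald must both come before Fendrel — 2 forced predecessors.
Nothing else is forced ahead of Fendrel, so their earliest slot is position 2 + 1 = 3.

3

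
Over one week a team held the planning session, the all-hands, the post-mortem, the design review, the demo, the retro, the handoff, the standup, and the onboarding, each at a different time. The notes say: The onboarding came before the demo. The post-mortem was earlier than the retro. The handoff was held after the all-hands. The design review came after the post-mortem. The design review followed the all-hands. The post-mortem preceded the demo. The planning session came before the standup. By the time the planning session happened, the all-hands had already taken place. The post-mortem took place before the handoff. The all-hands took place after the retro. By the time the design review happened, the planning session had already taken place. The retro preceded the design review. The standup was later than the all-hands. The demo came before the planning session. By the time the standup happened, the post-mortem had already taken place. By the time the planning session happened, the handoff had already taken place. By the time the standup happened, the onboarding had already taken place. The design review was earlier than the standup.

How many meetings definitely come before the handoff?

Directly stated before the handoff: the all-hands and the post-mortem.
The retro reaches the handoff via the retro → the all-hands → the handoff.
That's the all-hands, the post-mortem, and the retro — 3 in all.

3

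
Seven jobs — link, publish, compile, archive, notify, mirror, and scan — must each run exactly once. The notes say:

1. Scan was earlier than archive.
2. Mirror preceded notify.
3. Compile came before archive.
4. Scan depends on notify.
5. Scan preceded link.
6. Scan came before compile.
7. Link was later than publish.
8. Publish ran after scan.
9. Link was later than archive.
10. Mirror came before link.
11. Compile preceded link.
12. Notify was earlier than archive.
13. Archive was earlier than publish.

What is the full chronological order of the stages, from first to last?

The constraints fix every adjacent pair, so only one ordering works:
mirror → notify → scan → compile → archive → publish → link.

mirror, notify, scan, compile, archive, publish, link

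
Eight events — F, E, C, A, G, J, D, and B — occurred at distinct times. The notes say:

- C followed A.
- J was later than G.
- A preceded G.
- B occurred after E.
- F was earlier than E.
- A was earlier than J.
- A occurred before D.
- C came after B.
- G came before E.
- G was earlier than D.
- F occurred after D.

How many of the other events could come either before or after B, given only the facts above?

Forced before B: A, D, E, F, and G; forced after B: C.
That leaves J with no forced order relative to B — 1.

1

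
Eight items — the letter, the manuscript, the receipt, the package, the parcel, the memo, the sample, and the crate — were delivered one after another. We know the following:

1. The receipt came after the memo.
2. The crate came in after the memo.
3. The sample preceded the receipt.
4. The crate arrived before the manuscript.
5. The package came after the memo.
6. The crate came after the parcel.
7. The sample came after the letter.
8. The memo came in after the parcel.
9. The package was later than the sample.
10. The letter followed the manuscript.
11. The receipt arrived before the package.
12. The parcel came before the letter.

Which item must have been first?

the parcel

The parcel has a chain of constraints placing it before every other item, so the parcel must be first.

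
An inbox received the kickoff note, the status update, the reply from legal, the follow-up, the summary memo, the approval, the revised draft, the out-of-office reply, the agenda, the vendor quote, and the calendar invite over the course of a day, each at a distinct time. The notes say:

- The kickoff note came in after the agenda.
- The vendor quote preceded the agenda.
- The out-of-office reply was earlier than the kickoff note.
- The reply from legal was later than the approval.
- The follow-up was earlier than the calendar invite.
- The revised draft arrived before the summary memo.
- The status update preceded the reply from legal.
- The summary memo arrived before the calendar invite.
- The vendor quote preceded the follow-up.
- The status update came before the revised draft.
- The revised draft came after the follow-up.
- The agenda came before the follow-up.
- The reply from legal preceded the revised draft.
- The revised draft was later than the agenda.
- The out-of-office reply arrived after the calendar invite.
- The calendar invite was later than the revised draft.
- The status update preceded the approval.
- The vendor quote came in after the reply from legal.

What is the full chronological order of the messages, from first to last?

The constraints fix every adjacent pair, so only one ordering works:
the status update → the approval → the reply from legal → the vendor quote → the agenda → the follow-up → the revised draft → the summary memo → the calendar invite → the out-of-office reply → the kickoff note.

the status update, the approval, the reply from legal, the vendor quote, the agenda, the follow-up, the revised draft, the summary memo, the calendar invite, the out-of-office reply, the kickoff note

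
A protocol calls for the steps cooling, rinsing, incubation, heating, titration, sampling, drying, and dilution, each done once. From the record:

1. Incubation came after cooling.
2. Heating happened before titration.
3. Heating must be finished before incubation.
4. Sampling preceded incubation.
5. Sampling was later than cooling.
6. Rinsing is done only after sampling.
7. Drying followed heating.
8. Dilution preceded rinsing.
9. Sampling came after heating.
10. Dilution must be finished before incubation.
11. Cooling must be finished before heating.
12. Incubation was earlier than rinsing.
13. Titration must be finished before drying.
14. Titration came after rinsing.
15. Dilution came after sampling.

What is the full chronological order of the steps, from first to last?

The constraints fix every adjacent pair, so only one ordering works:
cooling → heating → sampling → dilution → incubation → rinsing → titration → drying.

cooling, heating, sampling, dilution, incubation, rinsing, titration, drying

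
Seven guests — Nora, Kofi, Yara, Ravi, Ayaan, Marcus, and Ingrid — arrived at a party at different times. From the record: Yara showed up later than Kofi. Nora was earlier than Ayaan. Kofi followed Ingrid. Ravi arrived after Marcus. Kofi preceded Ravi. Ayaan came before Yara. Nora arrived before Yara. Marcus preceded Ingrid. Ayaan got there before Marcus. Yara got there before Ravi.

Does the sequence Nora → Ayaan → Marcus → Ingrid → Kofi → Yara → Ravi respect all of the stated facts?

Check each stated constraint against the proposed order — e.g. Marcus is ahead of Ravi; Nora is ahead of Yara. Every pair is in the required order; nothing is violated.

yes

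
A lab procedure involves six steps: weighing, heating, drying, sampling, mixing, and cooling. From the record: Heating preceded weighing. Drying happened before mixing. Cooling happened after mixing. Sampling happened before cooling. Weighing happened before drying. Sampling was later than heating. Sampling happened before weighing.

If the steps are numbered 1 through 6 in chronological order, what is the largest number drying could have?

4

Drying must come before cooling and mixing — 2 steps forced after it.
Everything else can be placed before drying in some valid order, so drying can sit as late as position 6 − 2 = 4.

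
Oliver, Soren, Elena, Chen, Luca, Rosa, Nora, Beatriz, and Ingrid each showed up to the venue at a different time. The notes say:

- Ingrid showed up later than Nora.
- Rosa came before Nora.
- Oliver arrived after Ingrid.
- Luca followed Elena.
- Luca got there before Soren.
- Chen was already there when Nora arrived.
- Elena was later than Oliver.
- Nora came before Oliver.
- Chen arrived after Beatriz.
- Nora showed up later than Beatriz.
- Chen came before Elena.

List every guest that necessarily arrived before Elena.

Directly stated before Elena: Chen and Oliver.
Beatriz reaches Elena via Beatriz → Chen → Elena.
Ingrid reaches Elena via Ingrid → Oliver → Elena.
Nora reaches Elena via Nora → Oliver → Elena.
Likewise Rosa reaches Elena by chaining the stated constraints.
No chain forces Soren (or any of the others) ahead of Elena.

Beatriz, Chen, Ingrid, Nora, Oliver, Rosa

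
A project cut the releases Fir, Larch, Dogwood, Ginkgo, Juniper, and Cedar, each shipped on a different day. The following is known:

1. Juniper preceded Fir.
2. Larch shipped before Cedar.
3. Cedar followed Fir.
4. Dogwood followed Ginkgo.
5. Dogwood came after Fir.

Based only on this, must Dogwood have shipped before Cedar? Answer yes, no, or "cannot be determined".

No chain of stated constraints runs from Dogwood to Cedar, and none runs from Cedar to Dogwood either.
So the relative order of Dogwood and Cedar is not fixed by the given facts.

cannot be determined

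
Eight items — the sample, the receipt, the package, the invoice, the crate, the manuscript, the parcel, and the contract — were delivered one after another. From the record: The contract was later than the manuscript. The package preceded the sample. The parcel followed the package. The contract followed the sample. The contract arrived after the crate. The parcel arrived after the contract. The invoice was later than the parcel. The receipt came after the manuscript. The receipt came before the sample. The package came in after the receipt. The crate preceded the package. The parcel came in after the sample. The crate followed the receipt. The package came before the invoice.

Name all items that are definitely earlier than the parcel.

Directly stated before the parcel: the contract, the package, and the sample.
The crate reaches the parcel via the crate → the contract → the parcel.
The manuscript reaches the parcel via the manuscript → the contract → the parcel.
The receipt reaches the parcel via the receipt → the package → the parcel.

the contract, the crate, the manuscript, the package, the receipt, the sample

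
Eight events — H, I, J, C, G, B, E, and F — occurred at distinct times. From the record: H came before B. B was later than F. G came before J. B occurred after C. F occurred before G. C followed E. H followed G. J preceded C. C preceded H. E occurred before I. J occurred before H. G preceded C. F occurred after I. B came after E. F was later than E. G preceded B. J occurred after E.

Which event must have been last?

B

Every other event has a chain of constraints placing it before B, so B is last.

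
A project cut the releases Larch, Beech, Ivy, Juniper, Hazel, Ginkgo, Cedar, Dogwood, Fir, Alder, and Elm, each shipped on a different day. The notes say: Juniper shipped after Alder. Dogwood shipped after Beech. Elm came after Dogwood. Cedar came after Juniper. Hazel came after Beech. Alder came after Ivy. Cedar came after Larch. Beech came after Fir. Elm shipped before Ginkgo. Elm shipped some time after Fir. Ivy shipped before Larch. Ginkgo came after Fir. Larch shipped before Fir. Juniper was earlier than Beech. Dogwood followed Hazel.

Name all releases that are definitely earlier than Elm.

Directly stated before Elm: Dogwood and Fir.
Alder reaches Elm via Alder → Juniper → Beech → Dogwood → Elm.
Beech reaches Elm via Beech → Dogwood → Elm.
Hazel reaches Elm via Hazel → Dogwood → Elm.
Likewise Ivy, Juniper, and Larch each reach Elm by chaining the stated constraints.
No chain forces Ginkgo (or any of the others) ahead of Elm.

Alder, Beech, Dogwood, Fir, Hazel, Ivy, Juniper, Larch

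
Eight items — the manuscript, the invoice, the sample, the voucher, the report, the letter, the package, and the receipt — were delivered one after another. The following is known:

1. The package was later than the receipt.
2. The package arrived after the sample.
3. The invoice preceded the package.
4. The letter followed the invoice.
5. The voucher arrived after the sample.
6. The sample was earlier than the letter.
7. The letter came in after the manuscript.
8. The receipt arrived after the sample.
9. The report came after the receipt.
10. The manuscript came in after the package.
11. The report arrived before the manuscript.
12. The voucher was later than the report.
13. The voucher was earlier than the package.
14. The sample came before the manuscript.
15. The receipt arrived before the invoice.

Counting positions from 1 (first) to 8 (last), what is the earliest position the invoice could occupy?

3

The receipt and the sample must both come before the invoice — 2 forced predecessors.
Nothing else is forced ahead of the invoice, so its earliest slot is position 2 + 1 = 3.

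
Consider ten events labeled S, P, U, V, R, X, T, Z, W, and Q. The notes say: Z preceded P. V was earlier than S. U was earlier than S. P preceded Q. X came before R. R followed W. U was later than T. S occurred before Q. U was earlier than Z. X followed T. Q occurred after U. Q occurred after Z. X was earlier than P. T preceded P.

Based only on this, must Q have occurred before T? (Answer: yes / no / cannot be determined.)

Tracing the constraints gives T → U → Q, so T must come before Q.
That means Q cannot be before T.

no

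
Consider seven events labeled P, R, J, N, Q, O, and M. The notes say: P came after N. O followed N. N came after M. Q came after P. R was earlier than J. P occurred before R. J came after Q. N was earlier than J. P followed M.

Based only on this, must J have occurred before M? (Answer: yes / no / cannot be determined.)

Tracing the constraints gives M → N → J, so M must come before J.
That means J cannot be before M.

no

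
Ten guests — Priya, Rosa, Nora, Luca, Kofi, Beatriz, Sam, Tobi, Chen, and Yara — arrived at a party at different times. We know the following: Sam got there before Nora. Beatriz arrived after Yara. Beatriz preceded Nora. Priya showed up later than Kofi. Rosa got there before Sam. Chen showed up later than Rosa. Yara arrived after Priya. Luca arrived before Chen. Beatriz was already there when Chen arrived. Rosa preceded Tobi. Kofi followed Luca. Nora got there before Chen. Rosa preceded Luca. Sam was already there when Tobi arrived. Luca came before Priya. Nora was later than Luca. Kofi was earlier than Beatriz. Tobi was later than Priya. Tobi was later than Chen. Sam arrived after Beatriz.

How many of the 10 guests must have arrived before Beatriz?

5

Directly stated before Beatriz: Kofi and Yara.
Luca reaches Beatriz via Luca → Kofi → Beatriz.
Priya reaches Beatriz via Priya → Yara → Beatriz.
Rosa reaches Beatriz via Rosa → Luca → Kofi → Beatriz.
That's Kofi, Luca, Priya, Rosa, and Yara — 5 in all.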